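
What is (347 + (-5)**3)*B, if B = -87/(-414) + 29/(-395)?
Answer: 275761/9085 ≈ 30.353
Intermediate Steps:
B = 7453/54510 (B = -87*(-1/414) + 29*(-1/395) = 29/138 - 29/395 = 7453/54510 ≈ 0.13673)
(347 + (-5)**3)*B = (347 + (-5)**3)*(7453/54510) = (347 - 125)*(7453/54510) = 222*(7453/54510) = 275761/9085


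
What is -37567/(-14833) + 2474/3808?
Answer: 12839427/4034576 ≈ 3.1824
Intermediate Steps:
-37567/(-14833) + 2474/3808 = -37567*(-1/14833) + 2474*(1/3808) = 37567/14833 + 1237/1904 = 12839427/4034576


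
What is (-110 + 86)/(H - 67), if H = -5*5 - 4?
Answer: ¼ ≈ 0.25000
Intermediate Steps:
H = -29 (H = -25 - 4 = -29)
(-110 + 86)/(H - 67) = (-110 + 86)/(-29 - 67) = -24/(-96) = -1/96*(-24) = ¼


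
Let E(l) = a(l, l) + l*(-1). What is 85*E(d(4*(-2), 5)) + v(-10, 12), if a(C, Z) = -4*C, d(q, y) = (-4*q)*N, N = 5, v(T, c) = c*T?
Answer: -68120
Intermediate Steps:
v(T, c) = T*c
d(q, y) = -20*q (d(q, y) = -4*q*5 = -20*q)
E(l) = -5*l (E(l) = -4*l + l*(-1) = -4*l - l = -5*l)
85*E(d(4*(-2), 5)) + v(-10, 12) = 85*(-(-100)*4*(-2)) - 10*12 = 85*(-(-100)*(-8)) - 120 = 85*(-5*160) - 120 = 85*(-800) - 120 = -68000 - 120 = -68120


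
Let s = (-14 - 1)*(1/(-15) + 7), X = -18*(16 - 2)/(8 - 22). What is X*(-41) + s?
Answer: -842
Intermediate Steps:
X = 18 (X = -18*(-1/1) = -18/((-14*1/14)) = -18/(-1) = -18*(-1) = 18)
s = -104 (s = -15*(-1/15 + 7) = -15*104/15 = -104)
X*(-41) + s = 18*(-41) - 104 = -738 - 104 = -842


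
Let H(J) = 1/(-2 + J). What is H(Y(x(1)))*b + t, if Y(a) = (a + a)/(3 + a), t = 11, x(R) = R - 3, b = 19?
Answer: 47/6 ≈ 7.8333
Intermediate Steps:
x(R) = -3 + R
Y(a) = 2*a/(3 + a) (Y(a) = (2*a)/(3 + a) = 2*a/(3 + a))
H(Y(x(1)))*b + t = 19/(-2 + 2*(-3 + 1)/(3 + (-3 + 1))) + 11 = 19/(-2 + 2*(-2)/(3 - 2)) + 11 = 19/(-2 + 2*(-2)/1) + 11 = 19/(-2 + 2*(-2)*1) + 11 = 19/(-2 - 4) + 11 = 19/(-6) + 11 = -1/6*19 + 11 = -19/6 + 11 = 47/6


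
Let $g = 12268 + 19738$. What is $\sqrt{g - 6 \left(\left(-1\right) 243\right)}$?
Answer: $2 \sqrt{8366} \approx 182.93$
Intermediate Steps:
$g = 32006$
$\sqrt{g - 6 \left(\left(-1\right) 243\right)} = \sqrt{32006 - 6 \left(\left(-1\right) 243\right)} = \sqrt{32006 - -1458} = \sqrt{32006 + 1458} = \sqrt{33464} = 2 \sqrt{8366}$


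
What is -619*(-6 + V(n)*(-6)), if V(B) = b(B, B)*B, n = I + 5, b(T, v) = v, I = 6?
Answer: 453108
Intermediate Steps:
n = 11 (n = 6 + 5 = 11)
V(B) = B**2 (V(B) = B*B = B**2)
-619*(-6 + V(n)*(-6)) = -619*(-6 + 11**2*(-6)) = -619*(-6 + 121*(-6)) = -619*(-6 - 726) = -619*(-732) = 453108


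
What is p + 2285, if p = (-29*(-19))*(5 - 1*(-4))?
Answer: 7244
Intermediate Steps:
p = 4959 (p = 551*(5 + 4) = 551*9 = 4959)
p + 2285 = 4959 + 2285 = 7244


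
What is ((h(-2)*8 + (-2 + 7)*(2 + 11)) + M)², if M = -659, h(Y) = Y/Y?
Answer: 343396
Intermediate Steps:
h(Y) = 1
((h(-2)*8 + (-2 + 7)*(2 + 11)) + M)² = ((1*8 + (-2 + 7)*(2 + 11)) - 659)² = ((8 + 5*13) - 659)² = ((8 + 65) - 659)² = (73 - 659)² = (-586)² = 343396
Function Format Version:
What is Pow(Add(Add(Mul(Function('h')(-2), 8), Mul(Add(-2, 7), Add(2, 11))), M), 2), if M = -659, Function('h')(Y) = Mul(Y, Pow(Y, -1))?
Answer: 343396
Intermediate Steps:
Function('h')(Y) = 1
Pow(Add(Add(Mul(Function('h')(-2), 8), Mul(Add(-2, 7), Add(2, 11))), M), 2) = Pow(Add(Add(Mul(1, 8), Mul(Add(-2, 7), Add(2, 11))), -659), 2) = Pow(Add(Add(8, Mul(5, 13)), -659), 2) = Pow(Add(Add(8, 65), -659), 2) = Pow(Add(73, -659), 2) = Pow(-586, 2) = 343396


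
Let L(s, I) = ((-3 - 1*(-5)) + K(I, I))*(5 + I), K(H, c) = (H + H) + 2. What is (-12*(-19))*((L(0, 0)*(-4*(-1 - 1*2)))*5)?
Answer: 273600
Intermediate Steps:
K(H, c) = 2 + 2*H (K(H, c) = 2*H + 2 = 2 + 2*H)
L(s, I) = (4 + 2*I)*(5 + I) (L(s, I) = ((-3 - 1*(-5)) + (2 + 2*I))*(5 + I) = ((-3 + 5) + (2 + 2*I))*(5 + I) = (2 + (2 + 2*I))*(5 + I) = (4 + 2*I)*(5 + I))
(-12*(-19))*((L(0, 0)*(-4*(-1 - 1*2)))*5) = (-12*(-19))*(((20 + 2*0**2 + 14*0)*(-4*(-1 - 1*2)))*5) = 228*(((20 + 2*0 + 0)*(-4*(-1 - 2)))*5) = 228*(((20 + 0 + 0)*(-4*(-3)))*5) = 228*((20*12)*5) = 228*(240*5) = 228*1200 = 273600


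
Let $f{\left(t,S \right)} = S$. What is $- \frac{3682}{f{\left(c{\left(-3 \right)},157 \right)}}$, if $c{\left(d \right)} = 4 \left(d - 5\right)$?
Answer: $- \frac{3682}{157} \approx -23.452$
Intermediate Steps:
$c{\left(d \right)} = -20 + 4 d$ ($c{\left(d \right)} = 4 \left(-5 + d\right) = -20 + 4 d$)
$- \frac{3682}{f{\left(c{\left(-3 \right)},157 \right)}} = - \frac{3682}{157}$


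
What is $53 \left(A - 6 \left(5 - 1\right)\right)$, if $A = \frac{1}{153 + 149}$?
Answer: $- \frac{384091}{302} \approx -1271.8$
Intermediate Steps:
$A = \frac{1}{302} \approx 0.0033113$
$53 \left(A - 6 \left(5 - 1\right)\right) = 53 \left(\frac{1}{302} - 6 \left(5 - 1\right)\right) = 53 \left(\frac{1}{302} - 24\right) = 53 \left(- \frac{7247}{302}\right) = - \frac{384091}{302}$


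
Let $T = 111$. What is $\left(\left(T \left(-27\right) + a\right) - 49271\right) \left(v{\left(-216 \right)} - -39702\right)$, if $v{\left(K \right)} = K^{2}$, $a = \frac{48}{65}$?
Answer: $- \frac{293390251176}{65} \approx -4.5137 \cdot 10^{9}$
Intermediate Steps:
$a = \frac{48}{65}$ ($a = 48 \cdot \frac{1}{65} = \frac{48}{65} \approx 0.73846$)
$\left(\left(T \left(-27\right) + a\right) - 49271\right) \left(v{\left(-216 \right)} - -39702\right) = \left(\left(111 \left(-27\right) + \frac{48}{65}\right) - 49271\right) \left(\left(-216\right)^{2} - -39702\right) = \left(\left(-2997 + \frac{48}{65}\right) - 49271\right) \left(46656 + 39702\right) = \left(- \frac{194757}{65} - 49271\right) 86358 = \left(- \frac{3397372}{65}\right) 86358 = - \frac{293390251176}{65}$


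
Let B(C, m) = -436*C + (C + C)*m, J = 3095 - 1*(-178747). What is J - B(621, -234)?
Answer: 743226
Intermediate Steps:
J = 181842 (J = 3095 + 178747 = 181842)
B(C, m) = -436*C + 2*C*m (B(C, m) = -436*C + (2*C)*m = -436*C + 2*C*m)
J - B(621, -234) = 181842 - 2*621*(-218 - 234) = 181842 - 2*621*(-452) = 181842 - 1*(-561384) = 181842 + 561384 = 743226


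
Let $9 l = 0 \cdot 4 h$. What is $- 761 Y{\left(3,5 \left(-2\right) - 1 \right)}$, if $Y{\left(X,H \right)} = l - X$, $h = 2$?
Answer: $2283$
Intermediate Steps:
$l = 0$ ($l = \frac{0 \cdot 4 \cdot 2}{9} = \frac{0 \cdot 2}{9} = \frac{1}{9} \cdot 0 = 0$)
$Y{\left(X,H \right)} = - X$ ($Y{\left(X,H \right)} = 0 - X = - X$)
$- 761 Y{\left(3,5 \left(-2\right) - 1 \right)} = - 761 \left(\left(-1\right) 3\right) = \left(-761\right) \left(-3\right) = 2283$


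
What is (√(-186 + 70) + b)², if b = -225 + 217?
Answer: 4*(4 - I*√29)² ≈ -52.0 - 172.33*I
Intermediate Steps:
b = -8
(√(-186 + 70) + b)² = (√(-186 + 70) - 8)² = (√(-116) - 8)² = (2*I*√29 - 8)² = (-8 + 2*I*√29)²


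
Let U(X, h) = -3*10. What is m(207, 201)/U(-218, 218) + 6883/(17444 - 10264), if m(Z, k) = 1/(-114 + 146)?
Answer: 66005/68928 ≈ 0.95759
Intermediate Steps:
U(X, h) = -30
m(Z, k) = 1/32
m(207, 201)/U(-218, 218) + 6883/(17444 - 10264) = (1/32)/(-30) + 6883/(17444 - 10264) = (1/32)*(-1/30) + 6883/7180 = -1/960 + 6883*(1/7180) = -1/960 + 6883/7180 = 66005/68928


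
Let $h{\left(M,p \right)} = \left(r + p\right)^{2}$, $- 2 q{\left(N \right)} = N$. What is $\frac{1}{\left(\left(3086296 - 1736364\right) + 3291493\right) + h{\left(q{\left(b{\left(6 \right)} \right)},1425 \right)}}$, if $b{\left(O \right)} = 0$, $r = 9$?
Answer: $\frac{1}{6697781} \approx 1.493 \cdot 10^{-7}$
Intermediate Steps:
$q{\left(N \right)} = - \frac{N}{2}$
$h{\left(M,p \right)} = \left(9 + p\right)^{2}$
$\frac{1}{\left(\left(3086296 - 1736364\right) + 3291493\right) + h{\left(q{\left(b{\left(6 \right)} \right)},1425 \right)}} = \frac{1}{\left(\left(3086296 - 1736364\right) + 3291493\right) + \left(9 + 1425\right)^{2}} = \frac{1}{\left(1349932 + 3291493\right) + 1434^{2}} = \frac{1}{4641425 + 2056356} = \frac{1}{6697781}$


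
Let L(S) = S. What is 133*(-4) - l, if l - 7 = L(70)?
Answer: -609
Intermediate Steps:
l = 77 (l = 7 + 70 = 77)
133*(-4) - l = 133*(-4) - 1*77 = -532 - 77 = -609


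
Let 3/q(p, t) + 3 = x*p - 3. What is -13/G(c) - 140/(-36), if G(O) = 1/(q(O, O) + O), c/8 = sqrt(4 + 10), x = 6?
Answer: 62533/16110 - 93132*sqrt(14)/895 ≈ -385.47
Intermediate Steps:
q(p, t) = 3/(-6 + 6*p) (q(p, t) = 3/(-3 + (6*p - 3)) = 3/(-3 + (-3 + 6*p)) = 3/(-6 + 6*p))
c = 8*sqrt(14) (c = 8*sqrt(4 + 10) = 8*sqrt(14) ≈ 29.933)
G(O) = 1/(O + 1/(2*(-1 + O))) (G(O) = 1/(1/(2*(-1 + O)) + O) = 1/(O + 1/(2*(-1 + O))))
-13/G(c) - 140/(-36) = -13*(1 + 2*(8*sqrt(14))*(-1 + 8*sqrt(14)))/(2*(-1 + 8*sqrt(14))) - 140/(-36) = -13*(1 + 16*sqrt(14)*(-1 + 8*sqrt(14)))/(2*(-1 + 8*sqrt(14))) - 140*(-1/36) = -13*(1 + 16*sqrt(14)*(-1 + 8*sqrt(14)))/(2*(-1 + 8*sqrt(14))) + 35/9 = 35/9 - 13*(1 + 16*sqrt(14)*(-1 + 8*sqrt(14)))/(2*(-1 + 8*sqrt(14)))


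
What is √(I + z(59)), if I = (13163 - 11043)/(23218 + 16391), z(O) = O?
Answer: 11*√9452859/4401 ≈ 7.6846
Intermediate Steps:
I = 2120/39609 ≈ 0.053523
√(I + z(59)) = √(2120/39609 + 59) = √(2339051/39609) = 11*√9452859/4401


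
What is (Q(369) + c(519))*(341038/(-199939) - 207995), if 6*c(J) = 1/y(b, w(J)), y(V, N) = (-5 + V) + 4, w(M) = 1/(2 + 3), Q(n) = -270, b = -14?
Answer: 336865754296081/5998170 ≈ 5.6161e+7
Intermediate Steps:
w(M) = ⅕ (w(M) = 1/5 = ⅕)
y(V, N) = -1 + V
c(J) = -1/90 (c(J) = 1/(6*(-1 - 14)) = (⅙)/(-15) = (⅙)*(-1/15) = -1/90)
(Q(369) + c(519))*(341038/(-199939) - 207995) = (-270 - 1/90)*(341038/(-199939) - 207995) = -24301*(341038*(-1/199939) - 207995)/90 = -24301*(-341038/199939 - 207995)/90 = -24301/90*(-41586653343/199939) = 336865754296081/5998170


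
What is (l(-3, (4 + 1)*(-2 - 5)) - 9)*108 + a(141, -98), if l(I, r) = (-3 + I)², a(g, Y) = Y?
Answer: 2818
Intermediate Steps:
(l(-3, (4 + 1)*(-2 - 5)) - 9)*108 + a(141, -98) = ((-3 - 3)² - 9)*108 - 98 = ((-6)² - 9)*108 - 98 = (36 - 9)*108 - 98 = 27*108 - 98 = 2916 - 98 = 2818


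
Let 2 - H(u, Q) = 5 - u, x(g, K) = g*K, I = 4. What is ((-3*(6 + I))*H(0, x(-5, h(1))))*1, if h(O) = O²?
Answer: 90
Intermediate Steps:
x(g, K) = K*g
H(u, Q) = -3 + u (H(u, Q) = 2 - (5 - u) = 2 + (-5 + u) = -3 + u)
((-3*(6 + I))*H(0, x(-5, h(1))))*1 = ((-3*(6 + 4))*(-3 + 0))*1 = (-3*10*(-3))*1 = -30*(-3)*1 = 90*1 = 90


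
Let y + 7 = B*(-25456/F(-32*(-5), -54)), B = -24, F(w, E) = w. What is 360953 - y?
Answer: 1785708/5 ≈ 3.5714e+5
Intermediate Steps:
y = 19057/5 (y = -7 - (-610944)/((-32*(-5))) = -7 - (-610944)/160 = -7 - 24*(-1591/10) = -7 + 19092/5 = 19057/5 ≈ 3811.4)
360953 - y = 360953 - 1*19057/5 = 360953 - 19057/5 = 1785708/5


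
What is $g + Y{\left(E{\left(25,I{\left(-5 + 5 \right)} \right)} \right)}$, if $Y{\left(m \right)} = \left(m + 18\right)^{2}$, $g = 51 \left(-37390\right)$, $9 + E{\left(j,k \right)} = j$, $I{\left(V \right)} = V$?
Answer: $-1905734$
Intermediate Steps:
$E{\left(j,k \right)} = -9 + j$
$g = -1906890$
$Y{\left(m \right)} = \left(18 + m\right)^{2}$
$g + Y{\left(E{\left(25,I{\left(-5 + 5 \right)} \right)} \right)} = -1906890 + \left(18 + \left(-9 + 25\right)\right)^{2} = -1906890 + \left(18 + 16\right)^{2} = -1906890 + 34^{2} = -1906890 + 1156 = -1905734$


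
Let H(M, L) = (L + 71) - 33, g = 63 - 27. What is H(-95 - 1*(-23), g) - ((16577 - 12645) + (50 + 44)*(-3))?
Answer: -3576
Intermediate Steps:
g = 36
H(M, L) = 38 + L (H(M, L) = (71 + L) - 33 = 38 + L)
H(-95 - 1*(-23), g) - ((16577 - 12645) + (50 + 44)*(-3)) = (38 + 36) - ((16577 - 12645) + (50 + 44)*(-3)) = 74 - (3932 + 94*(-3)) = 74 - (3932 - 282) = 74 - 1*3650 = 74 - 3650 = -3576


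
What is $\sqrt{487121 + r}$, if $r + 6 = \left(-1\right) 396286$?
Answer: $\sqrt{90829} \approx 301.38$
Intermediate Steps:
$r = -396292$ ($r = -6 - 396286 = -396292$)
$\sqrt{487121 + r} = \sqrt{487121 - 396292} = \sqrt{90829}$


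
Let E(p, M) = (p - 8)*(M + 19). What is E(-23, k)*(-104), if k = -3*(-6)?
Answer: 119288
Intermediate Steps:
k = 18
E(p, M) = (-8 + p)*(19 + M)
E(-23, k)*(-104) = (-152 - 8*18 + 19*(-23) + 18*(-23))*(-104) = (-152 - 144 - 437 - 414)*(-104) = -1147*(-104) = 119288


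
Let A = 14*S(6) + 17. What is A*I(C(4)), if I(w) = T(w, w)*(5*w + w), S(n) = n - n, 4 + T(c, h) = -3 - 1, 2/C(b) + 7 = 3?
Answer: 408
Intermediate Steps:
C(b) = -½ (C(b) = 2/(-7 + 3) = 2/(-4) = 2*(-¼) = -½)
T(c, h) = -8 (T(c, h) = -4 + (-3 - 1) = -4 - 4 = -8)
S(n) = 0
I(w) = -48*w (I(w) = -8*(5*w + w) = -48*w)
A = 17 (A = 14*0 + 17 = 0 + 17 = 17)
A*I(C(4)) = 17*(-48*(-½)) = 17*24 = 408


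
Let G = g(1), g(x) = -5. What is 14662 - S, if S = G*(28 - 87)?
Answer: 14367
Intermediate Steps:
G = -5
S = 295 (S = -5*(28 - 87) = -5*(-59) = 295)
14662 - S = 14662 - 1*295 = 14662 - 295 = 14367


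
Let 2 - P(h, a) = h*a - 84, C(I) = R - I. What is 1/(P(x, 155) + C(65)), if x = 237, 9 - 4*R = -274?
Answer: -4/146573 ≈ -2.7290e-5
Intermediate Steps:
R = 283/4 (R = 9/4 - ¼*(-274) = 9/4 + 137/2 = 283/4 ≈ 70.750)
C(I) = 283/4 - I
P(h, a) = 86 - a*h (P(h, a) = 2 - (h*a - 84) = 2 - (a*h - 84) = 2 - (-84 + a*h) = 2 + (84 - a*h) = 86 - a*h)
1/(P(x, 155) + C(65)) = 1/((86 - 1*155*237) + (283/4 - 1*65)) = 1/((86 - 36735) + (283/4 - 65)) = 1/(-36649 + 23/4) = 1/(-146573/4) = -4/146573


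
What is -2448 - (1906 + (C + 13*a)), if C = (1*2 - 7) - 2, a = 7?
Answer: -4438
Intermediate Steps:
C = -7 (C = (2 - 7) - 2 = -5 - 2 = -7)
-2448 - (1906 + (C + 13*a)) = -2448 - (1906 + (-7 + 13*7)) = -2448 - (1906 + (-7 + 91)) = -2448 - (1906 + 84) = -2448 - 1*1990 = -2448 - 1990 = -4438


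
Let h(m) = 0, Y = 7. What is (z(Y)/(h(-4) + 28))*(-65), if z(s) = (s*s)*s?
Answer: -3185/4 ≈ -796.25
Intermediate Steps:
z(s) = s**3 (z(s) = s**2*s = s**3)
(z(Y)/(h(-4) + 28))*(-65) = (7**3/(0 + 28))*(-65) = (343/28)*(-65) = (343*(1/28))*(-65) = (49/4)*(-65) = -3185/4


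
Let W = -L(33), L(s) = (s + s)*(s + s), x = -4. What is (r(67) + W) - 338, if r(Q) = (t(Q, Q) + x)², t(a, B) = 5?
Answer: -4693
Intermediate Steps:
L(s) = 4*s² (L(s) = (2*s)*(2*s) = 4*s²)
W = -4356 (W = -4*33² = -4*1089 = -1*4356 = -4356)
r(Q) = 1 (r(Q) = (5 - 4)² = 1² = 1)
(r(67) + W) - 338 = (1 - 4356) - 338 = -4355 - 338 = -4693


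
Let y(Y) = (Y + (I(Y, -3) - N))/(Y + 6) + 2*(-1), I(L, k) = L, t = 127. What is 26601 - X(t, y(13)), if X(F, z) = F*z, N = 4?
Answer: 507451/19 ≈ 26708.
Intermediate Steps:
y(Y) = -2 + (-4 + 2*Y)/(6 + Y) (y(Y) = (Y + (Y - 1*4))/(Y + 6) + 2*(-1) = (Y + (Y - 4))/(6 + Y) - 2 = (Y + (-4 + Y))/(6 + Y) - 2 = (-4 + 2*Y)/(6 + Y) - 2 = -2 + (-4 + 2*Y)/(6 + Y))
26601 - X(t, y(13)) = 26601 - 127*(-16/(6 + 13)) = 26601 - 127*(-16/19) = 26601 - 127*(-16*1/19) = 26601 - 127*(-16)/19 = 26601 - 1*(-2032/19) = 26601 + 2032/19 = 507451/19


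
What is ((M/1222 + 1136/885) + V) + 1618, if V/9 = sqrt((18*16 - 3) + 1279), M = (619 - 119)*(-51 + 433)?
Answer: 960120826/540735 + 18*sqrt(391) ≈ 2131.5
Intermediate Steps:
M = 191000 (M = 500*382 = 191000)
V = 18*sqrt(391) (V = 9*sqrt((18*16 - 3) + 1279) = 9*sqrt((288 - 3) + 1279) = 9*sqrt(285 + 1279) = 9*sqrt(1564) = 9*(2*sqrt(391)) = 18*sqrt(391) ≈ 355.93)
((M/1222 + 1136/885) + V) + 1618 = ((191000/1222 + 1136/885) + 18*sqrt(391)) + 1618 = ((191000*(1/1222) + 1136*(1/885)) + 18*sqrt(391)) + 1618 = ((95500/611 + 1136/885) + 18*sqrt(391)) + 1618 = (85211596/540735 + 18*sqrt(391)) + 1618 = 960120826/540735 + 18*sqrt(391)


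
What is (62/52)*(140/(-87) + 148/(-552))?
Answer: -232903/104052 ≈ -2.2383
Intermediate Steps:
(62/52)*(140/(-87) + 148/(-552)) = (62*(1/52))*(140*(-1/87) + 148*(-1/552)) = 31*(-140/87 - 37/138)/26 = (31/26)*(-7513/4002) = -232903/104052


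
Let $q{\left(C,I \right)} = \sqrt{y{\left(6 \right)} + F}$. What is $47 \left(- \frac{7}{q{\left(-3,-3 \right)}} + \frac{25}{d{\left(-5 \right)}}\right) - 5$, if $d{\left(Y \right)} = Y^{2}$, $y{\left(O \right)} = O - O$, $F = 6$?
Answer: $42 - \frac{329 \sqrt{6}}{6} \approx -92.314$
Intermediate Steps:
$y{\left(O \right)} = 0$
$q{\left(C,I \right)} = \sqrt{6}$ ($q{\left(C,I \right)} = \sqrt{0 + 6} = \sqrt{6}$)
$47 \left(- \frac{7}{q{\left(-3,-3 \right)}} + \frac{25}{d{\left(-5 \right)}}\right) - 5 = 47 \left(- \frac{7}{\sqrt{6}} + \frac{25}{\left(-5\right)^{2}}\right) - 5 = 47 \left(- 7 \frac{\sqrt{6}}{6} + \frac{25}{25}\right) + \left(-22 + 17\right) = 47 \left(- \frac{7 \sqrt{6}}{6} + 25 \cdot \frac{1}{25}\right) - 5 = 47 \left(- \frac{7 \sqrt{6}}{6} + 1\right) - 5 = 47 \left(1 - \frac{7 \sqrt{6}}{6}\right) - 5 = \left(47 - \frac{329 \sqrt{6}}{6}\right) - 5 = 42 - \frac{329 \sqrt{6}}{6}$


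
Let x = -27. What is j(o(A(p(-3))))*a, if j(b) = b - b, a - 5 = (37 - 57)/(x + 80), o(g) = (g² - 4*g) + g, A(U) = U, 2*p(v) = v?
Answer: 0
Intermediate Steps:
p(v) = v/2
o(g) = g² - 3*g
a = 245/53 (a = 5 + (37 - 57)/(-27 + 80) = 5 - 20/53 = 245/53 ≈ 4.6226)
j(b) = 0
j(o(A(p(-3))))*a = 0*(245/53) = 0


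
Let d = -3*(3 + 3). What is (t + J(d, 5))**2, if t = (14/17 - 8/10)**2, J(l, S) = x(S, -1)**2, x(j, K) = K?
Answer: 52258441/52200625 ≈ 1.0011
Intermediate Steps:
d = -18 (d = -3*6 = -18)
J(l, S) = 1 (J(l, S) = (-1)**2 = 1)
t = 4/7225 (t = (14*(1/17) - 8*1/10)**2 = (14/17 - 4/5)**2 = (2/85)**2 = 4/7225 ≈ 0.00055363)
(t + J(d, 5))**2 = (4/7225 + 1)**2 = (7229/7225)**2 = 52258441/52200625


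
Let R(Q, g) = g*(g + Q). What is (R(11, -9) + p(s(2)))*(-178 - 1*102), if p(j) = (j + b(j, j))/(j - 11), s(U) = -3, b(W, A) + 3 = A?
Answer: 4860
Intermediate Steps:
b(W, A) = -3 + A
R(Q, g) = g*(Q + g)
p(j) = (-3 + 2*j)/(-11 + j) (p(j) = (j + (-3 + j))/(j - 11) = (-3 + 2*j)/(-11 + j))
(R(11, -9) + p(s(2)))*(-178 - 1*102) = (-9*(11 - 9) + (-3 + 2*(-3))/(-11 - 3))*(-178 - 1*102) = (-9*2 + (-3 - 6)/(-14))*(-178 - 102) = (-18 - 1/14*(-9))*(-280) = (-18 + 9/14)*(-280) = -243/14*(-280) = 4860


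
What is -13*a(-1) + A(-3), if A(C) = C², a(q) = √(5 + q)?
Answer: -17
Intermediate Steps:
-13*a(-1) + A(-3) = -13*√(5 - 1) + (-3)² = -13*√4 + 9 = -13*2 + 9 = -26 + 9 = -17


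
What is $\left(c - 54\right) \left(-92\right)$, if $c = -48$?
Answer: $9384$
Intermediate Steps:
$\left(c - 54\right) \left(-92\right) = \left(-48 - 54\right) \left(-92\right) = \left(-102\right) \left(-92\right) = 9384$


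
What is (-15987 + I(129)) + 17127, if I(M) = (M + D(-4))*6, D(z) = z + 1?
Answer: 1896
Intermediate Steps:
D(z) = 1 + z
I(M) = -18 + 6*M (I(M) = (M + (1 - 4))*6 = (M - 3)*6 = (-3 + M)*6 = -18 + 6*M)
(-15987 + I(129)) + 17127 = (-15987 + (-18 + 6*129)) + 17127 = (-15987 + (-18 + 774)) + 17127 = (-15987 + 756) + 17127 = -15231 + 17127 = 1896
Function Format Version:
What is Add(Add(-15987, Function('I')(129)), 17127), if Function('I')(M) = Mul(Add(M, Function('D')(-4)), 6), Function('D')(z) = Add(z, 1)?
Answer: 1896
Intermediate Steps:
Function('D')(z) = Add(1, z)
Function('I')(M) = Add(-18, Mul(6, M)) (Function('I')(M) = Mul(Add(M, Add(1, -4)), 6) = Mul(Add(M, -3), 6) = Mul(Add(-3, M), 6) = Add(-18, Mul(6, M)))
Add(Add(-15987, Function('I')(129)), 17127) = Add(Add(-15987, Add(-18, Mul(6, 129))), 17127) = Add(Add(-15987, Add(-18, 774)), 17127) = Add(Add(-15987, 756), 17127) = Add(-15231, 17127) = 1896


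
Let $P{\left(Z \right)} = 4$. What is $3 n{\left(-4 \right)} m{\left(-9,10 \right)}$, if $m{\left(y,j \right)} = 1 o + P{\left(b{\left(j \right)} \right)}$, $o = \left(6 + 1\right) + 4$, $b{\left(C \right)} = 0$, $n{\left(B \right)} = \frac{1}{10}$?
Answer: $\frac{9}{2} \approx 4.5$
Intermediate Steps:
$n{\left(B \right)} = \frac{1}{10}$
$o = 11$ ($o = 7 + 4 = 11$)
$m{\left(y,j \right)} = 15$ ($m{\left(y,j \right)} = 1 \cdot 11 + 4 = 11 + 4 = 15$)
$3 n{\left(-4 \right)} m{\left(-9,10 \right)} = 3 \cdot \frac{1}{10} \cdot 15 = \frac{3}{10} \cdot 15 = \frac{9}{2}$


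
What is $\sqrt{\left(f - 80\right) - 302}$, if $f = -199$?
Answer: $i \sqrt{581} \approx 24.104 i$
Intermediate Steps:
$\sqrt{\left(f - 80\right) - 302} = \sqrt{\left(-199 - 80\right) - 302} = \sqrt{-279 - 302} = \sqrt{-581} = i \sqrt{581}$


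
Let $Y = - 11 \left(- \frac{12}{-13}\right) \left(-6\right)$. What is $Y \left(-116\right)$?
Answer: $- \frac{91872}{13} \approx -7067.1$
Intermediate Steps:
$Y = \frac{792}{13}$ ($Y = - 11 \left(\left(-12\right) \left(- \frac{1}{13}\right)\right) \left(-6\right) = \left(-11\right) \frac{12}{13} \left(-6\right) = \left(- \frac{132}{13}\right) \left(-6\right) = \frac{792}{13} \approx 60.923$)
$Y \left(-116\right) = \frac{792}{13} \left(-116\right) = - \frac{91872}{13}$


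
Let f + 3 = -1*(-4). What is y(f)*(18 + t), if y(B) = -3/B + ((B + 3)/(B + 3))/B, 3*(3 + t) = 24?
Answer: -46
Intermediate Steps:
t = 5 (t = -3 + (⅓)*24 = -3 + 8 = 5)
f = 1 (f = -3 - 1*(-4) = -3 + 4 = 1)
y(B) = -2/B (y(B) = -3/B + ((3 + B)/(3 + B))/B = -3/B + 1/B = -2/B)
y(f)*(18 + t) = (-2/1)*(18 + 5) = -2*1*23 = -2*23 = -46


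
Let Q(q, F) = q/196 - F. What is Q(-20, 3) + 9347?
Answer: 457851/49 ≈ 9343.9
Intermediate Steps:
Q(q, F) = -F + q/196 (Q(q, F) = q*(1/196) - F = q/196 - F = -F + q/196)
Q(-20, 3) + 9347 = (-1*3 + (1/196)*(-20)) + 9347 = (-3 - 5/49) + 9347 = -152/49 + 9347 = 457851/49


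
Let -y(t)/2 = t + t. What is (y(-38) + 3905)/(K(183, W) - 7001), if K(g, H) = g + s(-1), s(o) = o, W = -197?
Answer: -4057/6819 ≈ -0.59496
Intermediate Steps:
K(g, H) = -1 + g (K(g, H) = g - 1 = -1 + g)
y(t) = -4*t (y(t) = -2*(t + t) = -4*t)
(y(-38) + 3905)/(K(183, W) - 7001) = (-4*(-38) + 3905)/((-1 + 183) - 7001) = (152 + 3905)/(182 - 7001) = 4057/(-6819) = 4057*(-1/6819) = -4057/6819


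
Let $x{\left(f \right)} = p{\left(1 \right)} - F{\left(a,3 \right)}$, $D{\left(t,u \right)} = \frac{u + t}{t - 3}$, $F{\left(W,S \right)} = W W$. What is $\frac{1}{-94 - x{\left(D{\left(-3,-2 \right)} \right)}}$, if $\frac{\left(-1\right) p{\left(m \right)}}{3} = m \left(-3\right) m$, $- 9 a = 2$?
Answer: $- \frac{81}{8339} \approx -0.0097134$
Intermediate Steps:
$a = - \frac{2}{9}$ ($a = \left(- \frac{1}{9}\right) 2 = - \frac{2}{9} \approx -0.22222$)
$F{\left(W,S \right)} = W^{2}$
$p{\left(m \right)} = 9 m^{2}$ ($p{\left(m \right)} = - 3 m \left(-3\right) m = - 3 - 3 m m = - 3 \left(- 3 m^{2}\right) = 9 m^{2}$)
$D{\left(t,u \right)} = \frac{t + u}{-3 + t}$
$x{\left(f \right)} = \frac{725}{81}$ ($x{\left(f \right)} = 9 \cdot 1^{2} - \left(- \frac{2}{9}\right)^{2} = 9 \cdot 1 - \frac{4}{81} = 9 - \frac{4}{81} = \frac{725}{81}$)
$\frac{1}{-94 - x{\left(D{\left(-3,-2 \right)} \right)}} = \frac{1}{-94 - \frac{725}{81}} = \frac{1}{- \frac{8339}{81}} = - \frac{81}{8339}$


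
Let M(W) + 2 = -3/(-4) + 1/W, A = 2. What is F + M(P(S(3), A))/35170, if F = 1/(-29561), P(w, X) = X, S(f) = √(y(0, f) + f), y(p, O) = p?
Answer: -229363/4158641480 ≈ -5.5153e-5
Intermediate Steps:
S(f) = √f (S(f) = √(0 + f) = √f)
F = -1/29561 ≈ -3.3828e-5
M(W) = -5/4 + 1/W (M(W) = -2 + (-3/(-4) + 1/W) = -2 + (-3*(-¼) + 1/W) = -2 + (¾ + 1/W) = -5/4 + 1/W)
F + M(P(S(3), A))/35170 = -1/29561 + (-5/4 + 1/2)/35170 = -1/29561 + (-5/4 + ½)*(1/35170) = -1/29561 - ¾*1/35170 = -1/29561 - 3/140680 = -229363/4158641480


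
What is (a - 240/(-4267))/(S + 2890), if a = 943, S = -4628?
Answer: -4024021/7416046 ≈ -0.54261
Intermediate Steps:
(a - 240/(-4267))/(S + 2890) = (943 - 240/(-4267))/(-4628 + 2890) = (943 - 240*(-1/4267))/(-1738) = (943 + 240/4267)*(-1/1738) = (4024021/4267)*(-1/1738) = -4024021/7416046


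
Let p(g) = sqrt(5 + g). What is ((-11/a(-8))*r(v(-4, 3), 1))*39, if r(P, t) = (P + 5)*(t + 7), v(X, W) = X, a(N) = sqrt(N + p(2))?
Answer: 3432*I/sqrt(8 - sqrt(7)) ≈ 1483.2*I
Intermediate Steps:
a(N) = sqrt(N + sqrt(7)) (a(N) = sqrt(N + sqrt(5 + 2)) = sqrt(N + sqrt(7)))
r(P, t) = (5 + P)*(7 + t)
((-11/a(-8))*r(v(-4, 3), 1))*39 = ((-11/sqrt(-8 + sqrt(7)))*(35 + 5*1 + 7*(-4) - 4*1))*39 = ((-11/sqrt(-8 + sqrt(7)))*(35 + 5 - 28 - 4))*39 = (-11/sqrt(-8 + sqrt(7))*8)*39 = -88/sqrt(-8 + sqrt(7))*39 = -3432/sqrt(-8 + sqrt(7))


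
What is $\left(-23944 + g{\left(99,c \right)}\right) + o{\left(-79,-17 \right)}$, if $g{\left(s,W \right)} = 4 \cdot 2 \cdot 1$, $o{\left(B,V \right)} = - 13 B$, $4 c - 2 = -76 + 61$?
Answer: $-22909$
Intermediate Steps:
$c = - \frac{13}{4}$ ($c = \frac{1}{2} + \frac{-76 + 61}{4} = \frac{1}{2} + \frac{1}{4} \left(-15\right) = \frac{1}{2} - \frac{15}{4} = - \frac{13}{4} \approx -3.25$)
$g{\left(s,W \right)} = 8$ ($g{\left(s,W \right)} = 8 \cdot 1 = 8$)
$\left(-23944 + g{\left(99,c \right)}\right) + o{\left(-79,-17 \right)} = \left(-23944 + 8\right) - -1027 = -23936 + 1027 = -22909$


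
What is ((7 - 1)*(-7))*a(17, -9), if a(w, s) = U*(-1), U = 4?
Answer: 168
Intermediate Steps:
a(w, s) = -4 (a(w, s) = 4*(-1) = -4)
((7 - 1)*(-7))*a(17, -9) = ((7 - 1)*(-7))*(-4) = (6*(-7))*(-4) = -42*(-4) = 168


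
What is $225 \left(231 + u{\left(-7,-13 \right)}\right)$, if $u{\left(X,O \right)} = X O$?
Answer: $72450$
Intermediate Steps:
$u{\left(X,O \right)} = O X$
$225 \left(231 + u{\left(-7,-13 \right)}\right) = 225 \left(231 - -91\right) = 225 \left(231 + 91\right) = 225 \cdot 322 = 72450$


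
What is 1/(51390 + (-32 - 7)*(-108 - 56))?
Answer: 1/57786 ≈ 1.7305e-5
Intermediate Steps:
1/(51390 + (-32 - 7)*(-108 - 56)) = 1/(51390 - 39*(-164)) = 1/(51390 + 6396) = 1/57786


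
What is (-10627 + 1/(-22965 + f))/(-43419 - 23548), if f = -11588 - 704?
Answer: 374676140/2361055519 ≈ 0.15869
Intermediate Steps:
f = -12292
(-10627 + 1/(-22965 + f))/(-43419 - 23548) = (-10627 + 1/(-22965 - 12292))/(-43419 - 23548) = (-10627 + 1/(-35257))/(-66967) = (-10627 - 1/35257)*(-1/66967) = -374676140/35257*(-1/66967) = 374676140/2361055519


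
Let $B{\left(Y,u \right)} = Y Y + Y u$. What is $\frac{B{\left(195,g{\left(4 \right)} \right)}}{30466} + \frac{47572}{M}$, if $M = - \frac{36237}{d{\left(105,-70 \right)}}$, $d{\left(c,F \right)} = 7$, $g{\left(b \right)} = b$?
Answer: $- \frac{8739123079}{1103996442} \approx -7.9159$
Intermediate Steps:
$B{\left(Y,u \right)} = Y^{2} + Y u$
$M = - \frac{36237}{7} \approx -5176.7$
$\frac{B{\left(195,g{\left(4 \right)} \right)}}{30466} + \frac{47572}{M} = \frac{195 \left(195 + 4\right)}{30466} + \frac{47572}{- \frac{36237}{7}} = 195 \cdot 199 \cdot \frac{1}{30466} + 47572 \left(- \frac{7}{36237}\right) = 38805 \cdot \frac{1}{30466} - \frac{333004}{36237} = \frac{38805}{30466} - \frac{333004}{36237} = - \frac{8739123079}{1103996442}$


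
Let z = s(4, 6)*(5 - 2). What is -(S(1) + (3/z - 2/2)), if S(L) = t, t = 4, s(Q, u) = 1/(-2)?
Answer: -1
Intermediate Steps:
s(Q, u) = -½
S(L) = 4
z = -3/2 (z = -(5 - 2)/2 = -½*3 = -3/2 ≈ -1.5000)
-(S(1) + (3/z - 2/2)) = -(4 + (3/(-3/2) - 2/2)) = -(4 + (3*(-⅔) - 2*½)) = -(4 + (-2 - 1)) = -(4 - 3) = -1*1 = -1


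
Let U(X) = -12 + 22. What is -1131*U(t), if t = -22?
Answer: -11310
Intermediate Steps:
U(X) = 10
-1131*U(t) = -1131*10 = -11310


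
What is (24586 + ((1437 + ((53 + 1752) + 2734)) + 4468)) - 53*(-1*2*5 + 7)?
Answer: 35189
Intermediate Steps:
(24586 + ((1437 + ((53 + 1752) + 2734)) + 4468)) - 53*(-1*2*5 + 7) = (24586 + ((1437 + (1805 + 2734)) + 4468)) - 53*(-2*5 + 7) = (24586 + ((1437 + 4539) + 4468)) - 53*(-10 + 7) = (24586 + (5976 + 4468)) - 53*(-3) = (24586 + 10444) + 159 = 35030 + 159 = 35189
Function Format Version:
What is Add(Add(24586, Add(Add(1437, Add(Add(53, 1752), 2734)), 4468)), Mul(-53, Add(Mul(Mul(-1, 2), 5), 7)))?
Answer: 35189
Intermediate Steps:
Add(Add(24586, Add(Add(1437, Add(Add(53, 1752), 2734)), 4468)), Mul(-53, Add(Mul(Mul(-1, 2), 5), 7))) = Add(Add(24586, Add(Add(1437, Add(1805, 2734)), 4468)), Mul(-53, Add(Mul(-2, 5), 7))) = Add(Add(24586, Add(Add(1437, 4539), 4468)), Mul(-53, Add(-10, 7))) = Add(Add(24586, Add(5976, 4468)), Mul(-53, -3)) = Add(Add(24586, 10444), 159) = Add(35030, 159) = 35189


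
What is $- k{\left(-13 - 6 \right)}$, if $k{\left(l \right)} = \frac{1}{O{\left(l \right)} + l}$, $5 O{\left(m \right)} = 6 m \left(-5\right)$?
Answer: $- \frac{1}{95} \approx -0.010526$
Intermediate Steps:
$O{\left(m \right)} = - 6 m$ ($O{\left(m \right)} = \frac{6 m \left(-5\right)}{5} = \frac{\left(-30\right) m}{5} = - 6 m$)
$k{\left(l \right)} = - \frac{1}{5 l}$ ($k{\left(l \right)} = \frac{1}{- 6 l + l} = \frac{1}{\left(-5\right) l} = - \frac{1}{5 l}$)
$- k{\left(-13 - 6 \right)} = - \frac{-1}{5 \left(-13 - 6\right)} = - \frac{-1}{5 \left(-19\right)} = - \frac{\left(-1\right) \left(-1\right)}{5 \cdot 19} = \left(-1\right) \frac{1}{95} = - \frac{1}{95}$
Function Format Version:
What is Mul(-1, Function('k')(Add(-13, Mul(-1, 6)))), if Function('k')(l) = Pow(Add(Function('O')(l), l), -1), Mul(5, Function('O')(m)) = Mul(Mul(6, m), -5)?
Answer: Rational(-1, 95) ≈ -0.010526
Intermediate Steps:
Function('O')(m) = Mul(-6, m) (Function('O')(m) = Mul(Rational(1, 5), Mul(Mul(6, m), -5)) = Mul(Rational(1, 5), Mul(-30, m)) = Mul(-6, m))
Function('k')(l) = Mul(Rational(-1, 5), Pow(l, -1)) (Function('k')(l) = Pow(Add(Mul(-6, l), l), -1) = Pow(Mul(-5, l), -1) = Mul(Rational(-1, 5), Pow(l, -1)))
Mul(-1, Function('k')(Add(-13, Mul(-1, 6)))) = Mul(-1, Mul(Rational(-1, 5), Pow(Add(-13, Mul(-1, 6)), -1))) = Mul(-1, Mul(Rational(-1, 5), Pow(Add(-13, -6), -1))) = Mul(-1, Mul(Rational(-1, 5), Pow(-19, -1))) = Mul(-1, Mul(Rational(-1, 5), Rational(-1, 19))) = Mul(-1, Rational(1, 95)) = Rational(-1, 95)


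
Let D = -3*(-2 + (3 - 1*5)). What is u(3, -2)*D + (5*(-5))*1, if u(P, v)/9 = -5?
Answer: -565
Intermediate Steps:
u(P, v) = -45 (u(P, v) = 9*(-5) = -45)
D = 12 (D = -3*(-2 + (3 - 5)) = -3*(-2 - 2) = -3*(-4) = 12)
u(3, -2)*D + (5*(-5))*1 = -45*12 + (5*(-5))*1 = -540 - 25*1 = -540 - 25 = -565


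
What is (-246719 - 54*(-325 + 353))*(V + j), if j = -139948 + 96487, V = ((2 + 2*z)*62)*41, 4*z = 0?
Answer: 9526361087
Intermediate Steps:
z = 0 (z = (¼)*0 = 0)
V = 5084 (V = ((2 + 2*0)*62)*41 = ((2 + 0)*62)*41 = (2*62)*41 = 124*41 = 5084)
j = -43461
(-246719 - 54*(-325 + 353))*(V + j) = (-246719 - 54*(-325 + 353))*(5084 - 43461) = (-246719 - 54*28)*(-38377) = (-246719 - 1512)*(-38377) = -248231*(-38377) = 9526361087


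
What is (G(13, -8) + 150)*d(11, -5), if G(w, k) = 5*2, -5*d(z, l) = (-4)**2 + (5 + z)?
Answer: -1024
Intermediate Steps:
d(z, l) = -21/5 - z/5 (d(z, l) = -((-4)**2 + (5 + z))/5 = -(16 + (5 + z))/5 = -(21 + z)/5 = -21/5 - z/5)
G(w, k) = 10
(G(13, -8) + 150)*d(11, -5) = (10 + 150)*(-21/5 - 1/5*11) = 160*(-21/5 - 11/5) = 160*(-32/5) = -1024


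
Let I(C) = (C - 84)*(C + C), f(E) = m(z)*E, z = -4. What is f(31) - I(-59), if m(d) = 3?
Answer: -16781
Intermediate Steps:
f(E) = 3*E
I(C) = 2*C*(-84 + C) (I(C) = (-84 + C)*(2*C) = 2*C*(-84 + C))
f(31) - I(-59) = 3*31 - 2*(-59)*(-84 - 59) = 93 - 2*(-59)*(-143) = 93 - 1*16874 = 93 - 16874 = -16781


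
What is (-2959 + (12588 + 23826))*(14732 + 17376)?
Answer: 1074173140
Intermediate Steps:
(-2959 + (12588 + 23826))*(14732 + 17376) = (-2959 + 36414)*32108 = 33455*32108 = 1074173140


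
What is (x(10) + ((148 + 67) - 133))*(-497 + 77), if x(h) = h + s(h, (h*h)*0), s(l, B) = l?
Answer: -42840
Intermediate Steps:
x(h) = 2*h (x(h) = h + h = 2*h)
(x(10) + ((148 + 67) - 133))*(-497 + 77) = (2*10 + ((148 + 67) - 133))*(-497 + 77) = (20 + (215 - 133))*(-420) = (20 + 82)*(-420) = 102*(-420) = -42840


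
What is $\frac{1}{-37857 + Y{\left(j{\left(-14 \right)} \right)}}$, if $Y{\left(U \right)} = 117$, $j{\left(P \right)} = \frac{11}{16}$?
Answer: $- \frac{1}{37740} \approx -2.6497 \cdot 10^{-5}$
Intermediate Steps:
$j{\left(P \right)} = \frac{11}{16}$ ($j{\left(P \right)} = 11 \cdot \frac{1}{16} = \frac{11}{16}$)
$\frac{1}{-37857 + Y{\left(j{\left(-14 \right)} \right)}} = \frac{1}{-37857 + 117} = \frac{1}{-37740} = - \frac{1}{37740}$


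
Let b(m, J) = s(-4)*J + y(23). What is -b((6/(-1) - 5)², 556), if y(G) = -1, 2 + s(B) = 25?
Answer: -12787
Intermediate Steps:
s(B) = 23 (s(B) = -2 + 25 = 23)
b(m, J) = -1 + 23*J (b(m, J) = 23*J - 1 = -1 + 23*J)
-b((6/(-1) - 5)², 556) = -(-1 + 23*556) = -(-1 + 12788) = -1*12787 = -12787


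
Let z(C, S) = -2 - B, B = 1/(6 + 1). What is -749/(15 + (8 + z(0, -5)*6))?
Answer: -5243/71 ≈ -73.845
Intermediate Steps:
B = ⅐ (B = 1/7 = ⅐ ≈ 0.14286)
z(C, S) = -15/7 (z(C, S) = -2 - 1*⅐ = -2 - ⅐ = -15/7)
-749/(15 + (8 + z(0, -5)*6)) = -749/(15 + (8 - 15/7*6)) = -749/(15 + (8 - 90/7)) = -749/(15 - 34/7) = -749/(71/7) = (7/71)*(-749) = -5243/71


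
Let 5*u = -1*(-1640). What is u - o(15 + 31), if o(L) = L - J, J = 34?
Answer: 316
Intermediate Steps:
o(L) = -34 + L (o(L) = L - 1*34 = L - 34 = -34 + L)
u = 328 (u = (-1*(-1640))/5 = (⅕)*1640 = 328)
u - o(15 + 31) = 328 - (-34 + (15 + 31)) = 328 - (-34 + 46) = 328 - 1*12 = 328 - 12 = 316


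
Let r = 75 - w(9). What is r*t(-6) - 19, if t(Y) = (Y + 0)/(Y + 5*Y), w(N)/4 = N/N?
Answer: -43/6 ≈ -7.1667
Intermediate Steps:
w(N) = 4 (w(N) = 4*(N/N) = 4*1 = 4)
r = 71 (r = 75 - 1*4 = 75 - 4 = 71)
t(Y) = ⅙ (t(Y) = Y/((6*Y)) = Y*(1/(6*Y)) = ⅙)
r*t(-6) - 19 = 71*(⅙) - 19 = 71/6 - 19 = -43/6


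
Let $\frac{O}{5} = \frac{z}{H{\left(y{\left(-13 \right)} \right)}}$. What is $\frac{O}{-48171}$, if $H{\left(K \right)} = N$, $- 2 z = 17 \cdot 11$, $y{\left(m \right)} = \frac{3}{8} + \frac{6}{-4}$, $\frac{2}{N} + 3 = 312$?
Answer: $\frac{96305}{64228} \approx 1.4994$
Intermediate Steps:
$N = \frac{2}{309}$ ($N = \frac{2}{-3 + 312} = \frac{2}{309} \approx 0.0064725$)
$y{\left(m \right)} = - \frac{9}{8}$ ($y{\left(m \right)} = 3 \cdot \frac{1}{8} + 6 \left(- \frac{1}{4}\right) = \frac{3}{8} - \frac{3}{2} = - \frac{9}{8}$)
$z = - \frac{187}{2}$ ($z = - \frac{17 \cdot 11}{2} = \left(- \frac{1}{2}\right) 187 = - \frac{187}{2} \approx -93.5$)
$H{\left(K \right)} = \frac{2}{309}$
$O = - \frac{288915}{4}$ ($O = 5 \left(- \frac{187}{2 \cdot \frac{2}{309}}\right) = 5 \left(\left(- \frac{187}{2}\right) \frac{309}{2}\right) = 5 \left(- \frac{57783}{4}\right) = - \frac{288915}{4} \approx -72229.0$)
$\frac{O}{-48171} = - \frac{288915}{4 \left(-48171\right)} = \left(- \frac{288915}{4}\right) \left(- \frac{1}{48171}\right) = \frac{96305}{64228}$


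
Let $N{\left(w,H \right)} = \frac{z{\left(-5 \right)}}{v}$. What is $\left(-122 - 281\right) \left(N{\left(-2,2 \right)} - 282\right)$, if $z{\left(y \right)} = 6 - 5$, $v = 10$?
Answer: $\frac{1136057}{10} \approx 1.1361 \cdot 10^{5}$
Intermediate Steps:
$z{\left(y \right)} = 1$
$N{\left(w,H \right)} = \frac{1}{10}$ ($N{\left(w,H \right)} = 1 \cdot \frac{1}{10} = \frac{1}{10}$)
$\left(-122 - 281\right) \left(N{\left(-2,2 \right)} - 282\right) = \left(-122 - 281\right) \left(\frac{1}{10} - 282\right) = \left(-403\right) \left(- \frac{2819}{10}\right) = \frac{1136057}{10}$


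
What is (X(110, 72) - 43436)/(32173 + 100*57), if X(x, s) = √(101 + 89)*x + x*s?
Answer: -35516/37873 + 10*√190/3443 ≈ -0.89773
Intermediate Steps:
X(x, s) = s*x + x*√190 (X(x, s) = √190*x + s*x = x*√190 + s*x = s*x + x*√190)
(X(110, 72) - 43436)/(32173 + 100*57) = (110*(72 + √190) - 43436)/(32173 + 100*57) = ((7920 + 110*√190) - 43436)/(32173 + 5700) = (-35516 + 110*√190)/37873 = (-35516 + 110*√190)*(1/37873) = -35516/37873 + 10*√190/3443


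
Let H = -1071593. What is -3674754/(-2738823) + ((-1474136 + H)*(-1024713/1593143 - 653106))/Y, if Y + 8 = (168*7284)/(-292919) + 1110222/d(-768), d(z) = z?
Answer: -90667419304554644376802650141378/79496267043991052925785 ≈ -1.1405e+9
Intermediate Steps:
Y = -54657437195/37493632 (Y = -8 + ((168*7284)/(-292919) + 1110222/(-768)) = -8 + (1223712*(-1/292919) + 1110222*(-1/768)) = -8 + (-1223712/292919 - 185037/128) = -8 - 54357488139/37493632 = -54657437195/37493632 ≈ -1457.8)
-3674754/(-2738823) + ((-1474136 + H)*(-1024713/1593143 - 653106))/Y = -3674754/(-2738823) + ((-1474136 - 1071593)*(-1024713/1593143 - 653106))/(-54657437195/37493632) = -3674754*(-1/2738823) - 2545729*(-1024713*1/1593143 - 653106)*(-37493632/54657437195) = 1224918/912941 - 2545729*(-1024713/1593143 - 653106)*(-37493632/54657437195) = 1224918/912941 - 2545729*(-1040492276871/1593143)*(-37493632/54657437195) = 1224918/912941 + (2648811363506533959/1593143)*(-37493632/54657437195) = 1224918/912941 - 99313558500732213854249088/87077113465153885 = -90667419304554644376802650141378/79496267043991052925785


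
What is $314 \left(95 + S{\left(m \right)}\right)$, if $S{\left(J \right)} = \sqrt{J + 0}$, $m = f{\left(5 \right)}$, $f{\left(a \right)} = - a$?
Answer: $29830 + 314 i \sqrt{5} \approx 29830.0 + 702.13 i$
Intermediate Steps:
$m = -5$ ($m = \left(-1\right) 5 = -5$)
$S{\left(J \right)} = \sqrt{J}$
$314 \left(95 + S{\left(m \right)}\right) = 314 \left(95 + \sqrt{-5}\right) = 314 \left(95 + i \sqrt{5}\right) = 29830 + 314 i \sqrt{5}$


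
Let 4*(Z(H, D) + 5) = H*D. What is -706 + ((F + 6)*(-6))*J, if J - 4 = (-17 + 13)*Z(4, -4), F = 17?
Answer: -6226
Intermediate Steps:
Z(H, D) = -5 + D*H/4 (Z(H, D) = -5 + (H*D)/4 = -5 + (D*H)/4 = -5 + D*H/4)
J = 40 (J = 4 + (-17 + 13)*(-5 + (¼)*(-4)*4) = 4 - 4*(-5 - 4) = 4 - 4*(-9) = 4 + 36 = 40)
-706 + ((F + 6)*(-6))*J = -706 + ((17 + 6)*(-6))*40 = -706 + (23*(-6))*40 = -706 - 138*40 = -706 - 5520 = -6226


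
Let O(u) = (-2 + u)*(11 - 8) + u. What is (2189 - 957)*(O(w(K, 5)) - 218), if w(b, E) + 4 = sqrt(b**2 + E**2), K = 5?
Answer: -295680 + 24640*sqrt(2) ≈ -2.6083e+5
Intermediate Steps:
w(b, E) = -4 + sqrt(E**2 + b**2) (w(b, E) = -4 + sqrt(b**2 + E**2) = -4 + sqrt(E**2 + b**2))
O(u) = -6 + 4*u (O(u) = (-2 + u)*3 + u = (-6 + 3*u) + u = -6 + 4*u)
(2189 - 957)*(O(w(K, 5)) - 218) = (2189 - 957)*((-6 + 4*(-4 + sqrt(5**2 + 5**2))) - 218) = 1232*((-6 + 4*(-4 + sqrt(25 + 25))) - 218) = 1232*((-6 + 4*(-4 + sqrt(50))) - 218) = 1232*((-6 + 4*(-4 + 5*sqrt(2))) - 218) = 1232*((-6 + (-16 + 20*sqrt(2))) - 218) = 1232*((-22 + 20*sqrt(2)) - 218) = 1232*(-240 + 20*sqrt(2)) = -295680 + 24640*sqrt(2)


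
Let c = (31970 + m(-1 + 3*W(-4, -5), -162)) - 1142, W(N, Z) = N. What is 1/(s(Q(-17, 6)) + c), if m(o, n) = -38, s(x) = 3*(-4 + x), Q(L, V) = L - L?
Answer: 1/30778 ≈ 3.2491e-5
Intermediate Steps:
Q(L, V) = 0
s(x) = -12 + 3*x
c = 30790 (c = (31970 - 38) - 1142 = 31932 - 1142 = 30790)
1/(s(Q(-17, 6)) + c) = 1/((-12 + 3*0) + 30790) = 1/((-12 + 0) + 30790) = 1/(-12 + 30790) = 1/30778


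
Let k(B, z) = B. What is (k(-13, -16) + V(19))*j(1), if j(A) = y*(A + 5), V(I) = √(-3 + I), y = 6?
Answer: -324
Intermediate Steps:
j(A) = 30 + 6*A (j(A) = 6*(A + 5) = 6*(5 + A) = 30 + 6*A)
(k(-13, -16) + V(19))*j(1) = (-13 + √(-3 + 19))*(30 + 6*1) = (-13 + √16)*(30 + 6) = (-13 + 4)*36 = -9*36 = -324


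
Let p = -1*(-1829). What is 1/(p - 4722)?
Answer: -1/2893 ≈ -0.00034566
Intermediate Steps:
p = 1829
1/(p - 4722) = 1/(1829 - 4722) = 1/(-2893) = -1/2893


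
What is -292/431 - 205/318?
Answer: -181211/137058 ≈ -1.3221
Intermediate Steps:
-292/431 - 205/318 = -181211/137058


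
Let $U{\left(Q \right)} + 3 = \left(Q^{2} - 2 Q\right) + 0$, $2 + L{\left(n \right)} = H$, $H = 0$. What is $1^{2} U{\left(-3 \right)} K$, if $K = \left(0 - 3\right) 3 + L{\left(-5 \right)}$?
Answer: $-132$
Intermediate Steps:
$L{\left(n \right)} = -2$ ($L{\left(n \right)} = -2 + 0 = -2$)
$K = -11$ ($K = \left(0 - 3\right) 3 - 2 = \left(-3\right) 3 - 2 = -9 - 2 = -11$)
$U{\left(Q \right)} = -3 + Q^{2} - 2 Q$ ($U{\left(Q \right)} = -3 + \left(\left(Q^{2} - 2 Q\right) + 0\right) = -3 + \left(Q^{2} - 2 Q\right) = -3 + Q^{2} - 2 Q$)
$1^{2} U{\left(-3 \right)} K = 1^{2} \left(-3 + \left(-3\right)^{2} - -6\right) \left(-11\right) = 1 \left(-3 + 9 + 6\right) \left(-11\right) = 1 \cdot 12 \left(-11\right) = 12 \left(-11\right) = -132$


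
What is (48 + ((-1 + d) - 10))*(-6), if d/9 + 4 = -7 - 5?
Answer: 642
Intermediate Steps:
d = -144 (d = -36 + 9*(-7 - 5) = -36 + 9*(-12) = -36 - 108 = -144)
(48 + ((-1 + d) - 10))*(-6) = (48 + ((-1 - 144) - 10))*(-6) = (48 + (-145 - 10))*(-6) = (48 - 155)*(-6) = -107*(-6) = 642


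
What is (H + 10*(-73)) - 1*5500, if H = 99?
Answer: -6131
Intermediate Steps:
(H + 10*(-73)) - 1*5500 = (99 + 10*(-73)) - 1*5500 = (99 - 730) - 5500 = -631 - 5500 = -6131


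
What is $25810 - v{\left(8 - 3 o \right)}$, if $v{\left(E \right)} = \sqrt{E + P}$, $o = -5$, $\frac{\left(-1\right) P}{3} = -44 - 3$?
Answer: $25810 - 2 \sqrt{41} \approx 25797.0$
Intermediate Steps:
$P = 141$ ($P = - 3 \left(-44 - 3\right) = \left(-3\right) \left(-47\right) = 141$)
$v{\left(E \right)} = \sqrt{141 + E}$ ($v{\left(E \right)} = \sqrt{E + 141} = \sqrt{141 + E}$)
$25810 - v{\left(8 - 3 o \right)} = 25810 - \sqrt{141 + \left(8 - -15\right)} = 25810 - \sqrt{141 + \left(8 + 15\right)} = 25810 - \sqrt{141 + 23} = 25810 - \sqrt{164} = 25810 - 2 \sqrt{41}$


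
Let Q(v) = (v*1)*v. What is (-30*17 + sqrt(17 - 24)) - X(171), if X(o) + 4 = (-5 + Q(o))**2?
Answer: -854744202 + I*sqrt(7) ≈ -8.5474e+8 + 2.6458*I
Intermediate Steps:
Q(v) = v**2 (Q(v) = v*v = v**2)
X(o) = -4 + (-5 + o**2)**2
(-30*17 + sqrt(17 - 24)) - X(171) = (-30*17 + sqrt(17 - 24)) - (-4 + (-5 + 171**2)**2) = (-510 + sqrt(-7)) - (-4 + (-5 + 29241)**2) = (-510 + I*sqrt(7)) - (-4 + 29236**2) = (-510 + I*sqrt(7)) - (-4 + 854743696) = (-510 + I*sqrt(7)) - 1*854743692 = (-510 + I*sqrt(7)) - 854743692 = -854744202 + I*sqrt(7)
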